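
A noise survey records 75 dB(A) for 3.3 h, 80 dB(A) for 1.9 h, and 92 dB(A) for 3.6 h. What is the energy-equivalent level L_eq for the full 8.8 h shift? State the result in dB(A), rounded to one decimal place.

The energy average is taken in the linear domain: L_eq = 10·log₁₀[(Σ tᵢ·10^(Lᵢ/10))/T], T = 8.8 h.
Σ tᵢ·10^(Lᵢ/10) = 3.3·10^(75/10) + 1.9·10^(80/10) + 3.6·10^(92/10) = 6.000e+09.
L_eq = 10·log₁₀(6.000e+09/8.8) = 88.34 dB(A).

88.3 dB(A)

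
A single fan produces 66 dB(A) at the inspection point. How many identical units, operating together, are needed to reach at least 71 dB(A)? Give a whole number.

Need L₁ + 10·log₁₀ N ≥ 71, i.e. log₁₀ N ≥ 0.50.
N ≥ 10^(5.0/10) = 3.162, so N = 4.

4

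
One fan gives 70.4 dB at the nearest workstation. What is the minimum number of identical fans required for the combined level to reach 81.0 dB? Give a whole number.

12

Need L₁ + 10·log₁₀ N ≥ 81.0, i.e. log₁₀ N ≥ 1.06.
N ≥ 10^(10.6/10) = 11.482, so N = 12.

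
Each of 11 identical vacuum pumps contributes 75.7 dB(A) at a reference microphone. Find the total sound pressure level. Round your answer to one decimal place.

86.1 dB(A)

N identical incoherent sources raise the level by 10·log₁₀ N.
L_total = 75.7 + 10·log₁₀(11) = 75.7 + 10.414 = 86.11 dB(A).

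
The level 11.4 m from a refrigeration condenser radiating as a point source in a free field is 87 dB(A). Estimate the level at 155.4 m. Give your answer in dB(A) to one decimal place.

Spherical spreading from a point source gives a 20·log₁₀(r₂/r₁) drop.
L₂ = 87 − 20·log₁₀(155.4/11.4) = 87 − 22.691 = 64.31 dB(A).

64.3 dB(A)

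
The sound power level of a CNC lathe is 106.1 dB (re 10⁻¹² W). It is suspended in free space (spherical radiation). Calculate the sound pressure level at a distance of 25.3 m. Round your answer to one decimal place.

67.0 dB

L_p = L_w − 10·log₁₀(4π·r²) with r = 25.3 m.
4π·r² = 8044 m², 10·log₁₀ of that is 39.055 dB.
L_p = 106.1 − 39.055 = 67.05 dB.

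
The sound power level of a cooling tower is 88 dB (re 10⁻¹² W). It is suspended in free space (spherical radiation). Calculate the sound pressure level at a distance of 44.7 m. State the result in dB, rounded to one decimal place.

44.0 dB

L_p = L_w − 10·log₁₀(4π·r²) with r = 44.7 m.
4π·r² = 2.511e+04 m², 10·log₁₀ of that is 43.998 dB.
L_p = 88 − 43.998 = 44.00 dB.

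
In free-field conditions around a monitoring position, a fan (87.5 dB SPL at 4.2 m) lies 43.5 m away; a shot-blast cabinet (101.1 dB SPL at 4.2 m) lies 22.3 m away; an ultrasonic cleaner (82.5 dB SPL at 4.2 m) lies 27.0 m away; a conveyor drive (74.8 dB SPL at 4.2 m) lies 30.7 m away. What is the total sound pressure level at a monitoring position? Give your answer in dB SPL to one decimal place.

First find each source's level at the receiver (point-source: −20·log₁₀(r/r_ref)), then combine on an intensity basis.
fan: 87.5 − 20·log₁₀(43.5/4.2) = 87.5 − 20.30 = 67.20 dB SPL.
shot-blast cabinet: 101.1 − 20·log₁₀(22.3/4.2) = 101.1 − 14.50 = 86.60 dB SPL.
ultrasonic cleaner: 82.5 − 20·log₁₀(27.0/4.2) = 82.5 − 16.16 = 66.34 dB SPL.
conveyor drive: 74.8 − 20·log₁₀(30.7/4.2) = 74.8 − 17.28 = 57.52 dB SPL.
Σ 10^(L/10) = 4.671e+08 → L_total = 10·log₁₀(4.671e+08) = 86.69 dB SPL.

86.7 dB SPL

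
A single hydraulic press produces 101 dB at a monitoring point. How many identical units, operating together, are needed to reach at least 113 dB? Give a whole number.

The shortfall is 113 − 101 = 12.0 dB, and N units add 10·log₁₀ N, so need 10·log₁₀ N ≥ 12.0.
N ≥ 10^(12.0/10) = 15.849, so N = 16.

16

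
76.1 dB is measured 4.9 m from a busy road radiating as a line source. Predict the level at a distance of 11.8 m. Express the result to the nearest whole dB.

Line-source attenuation: ΔL = 10·log₁₀(r₂/r₁) = 10·log₁₀(11.8/4.9) = 3.817 dB.
L₂ = 76.1 − 10·log₁₀(11.8/4.9) = 76.1 − 3.817 = 72.28 dB.

72 dB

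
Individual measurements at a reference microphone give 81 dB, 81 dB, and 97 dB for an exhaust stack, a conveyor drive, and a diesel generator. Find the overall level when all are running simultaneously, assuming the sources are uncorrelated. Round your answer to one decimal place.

Incoherent sources combine by intensity addition: L_total = 10·log₁₀(Σ 10^(L_i/10)).
Σ 10^(L/10) = 10^(81/10) + 10^(81/10) + 10^(97/10) = 5.264e+09.
L_total = 10·log₁₀(5.264e+09) = 97.21 dB.

97.2 dB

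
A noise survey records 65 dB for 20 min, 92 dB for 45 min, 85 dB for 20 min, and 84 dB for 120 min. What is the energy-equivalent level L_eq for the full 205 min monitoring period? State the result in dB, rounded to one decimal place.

Weight each interval's intensity by its duration and average over T = 205 min:
Σ tᵢ·10^(Lᵢ/10) = 20·10^(65/10) + 45·10^(92/10) + 20·10^(85/10) + 120·10^(84/10) = 1.079e+11.
L_eq = 10·log₁₀(1.079e+11/205) = 87.21 dB.

87.2 dB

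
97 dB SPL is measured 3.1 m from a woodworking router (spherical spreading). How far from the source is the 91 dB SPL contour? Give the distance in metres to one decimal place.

6.2 m

Point-source spreading drops the level by 20·log₁₀(r₂/r₁); inverting, r₂/r₁ = 10^(ΔL/20).
r₂ = 3.1·10^((97−91)/20) = 3.1·10^(6.0/20) = 6.19 m.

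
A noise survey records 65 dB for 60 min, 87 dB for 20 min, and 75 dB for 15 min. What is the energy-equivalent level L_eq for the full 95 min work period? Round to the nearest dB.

Weight each interval's intensity by its duration and average over T = 95 min:
Σ tᵢ·10^(Lᵢ/10) = 60·10^(65/10) + 20·10^(87/10) + 15·10^(75/10) = 1.069e+10.
L_eq = 10·log₁₀(1.069e+10/95) = 80.51 dB.

81 dB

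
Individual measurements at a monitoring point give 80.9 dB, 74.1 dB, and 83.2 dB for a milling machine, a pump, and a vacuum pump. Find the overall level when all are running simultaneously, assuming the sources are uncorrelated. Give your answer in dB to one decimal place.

85.5 dB

Incoherent sources combine by intensity addition: L_total = 10·log₁₀(Σ 10^(L_i/10)).
Σ 10^(L/10) = 10^(80.9/10) + 10^(74.1/10) + 10^(83.2/10) = 3.577e+08.
L_total = 10·log₁₀(3.577e+08) = 85.53 dB.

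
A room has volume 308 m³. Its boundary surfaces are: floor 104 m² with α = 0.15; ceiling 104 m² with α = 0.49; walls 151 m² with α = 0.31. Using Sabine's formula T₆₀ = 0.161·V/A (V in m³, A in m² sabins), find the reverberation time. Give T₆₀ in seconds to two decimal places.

0.44 s

Summing Sᵢαᵢ: 104·0.15 + 104·0.49 + 151·0.31 = 113.37 m².
T₆₀ = 0.161 × 308 / 113.37 = 0.437 s.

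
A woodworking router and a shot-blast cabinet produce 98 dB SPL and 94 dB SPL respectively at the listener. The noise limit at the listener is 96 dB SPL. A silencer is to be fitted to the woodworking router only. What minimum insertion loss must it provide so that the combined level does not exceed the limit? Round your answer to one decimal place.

Everything except the woodworking router sums to 10^(94/10) = 2.512e+09 in linear terms, 94.00 dB SPL.
To meet 96 dB SPL overall, the treated woodworking router may contribute at most 10^(96/10) − 2.512e+09 = 1.469e+09, i.e. 91.67 dB SPL.
So the woodworking router must be reduced from 98 to 91.67 dB SPL: IL = 6.33 dB.

6.3 dB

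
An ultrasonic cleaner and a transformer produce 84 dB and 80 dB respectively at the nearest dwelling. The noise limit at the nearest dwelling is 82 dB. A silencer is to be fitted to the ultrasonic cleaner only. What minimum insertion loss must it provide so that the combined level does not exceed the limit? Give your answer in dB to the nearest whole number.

6 dB

Fixed contribution from the other source: Σ 10^(L/10) = 10^(80/10) = 1.000e+08 (80.00 dB).
The limit corresponds to 10^(82/10) = 1.585e+08; subtracting the fixed part leaves 5.849e+07 for the ultrasonic cleaner, i.e. 77.67 dB.
So the ultrasonic cleaner must be reduced from 84 to 77.67 dB: IL = 6.33 dB.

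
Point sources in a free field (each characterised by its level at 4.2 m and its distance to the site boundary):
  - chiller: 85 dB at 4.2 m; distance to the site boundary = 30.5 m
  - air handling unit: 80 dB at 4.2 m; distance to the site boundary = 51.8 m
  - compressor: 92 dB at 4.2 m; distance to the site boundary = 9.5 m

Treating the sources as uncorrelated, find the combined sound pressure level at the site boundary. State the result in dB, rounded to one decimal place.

First find each source's level at the receiver (point-source: −20·log₁₀(r/r_ref)), then combine on an intensity basis.
chiller: 85 − 20·log₁₀(30.5/4.2) = 85 − 17.22 = 67.78 dB.
air handling unit: 80 − 20·log₁₀(51.8/4.2) = 80 − 21.82 = 58.18 dB.
compressor: 92 − 20·log₁₀(9.5/4.2) = 92 − 7.09 = 84.91 dB.
Σ 10^(L/10) = 3.164e+08 → L_total = 10·log₁₀(3.164e+08) = 85.00 dB.

85.0 dB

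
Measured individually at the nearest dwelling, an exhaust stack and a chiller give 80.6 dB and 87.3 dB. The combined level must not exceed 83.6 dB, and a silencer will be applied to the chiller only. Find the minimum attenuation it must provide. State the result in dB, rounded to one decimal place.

6.7 dB

The untreated sources together contribute 10^(80.6/10) = 1.148e+08, i.e. 80.60 dB.
The limit corresponds to 10^(83.6/10) = 2.291e+08; subtracting the fixed part leaves 1.143e+08 for the chiller, i.e. 80.58 dB.
Required insertion loss = 87.3 − 80.58 = 6.72 dB.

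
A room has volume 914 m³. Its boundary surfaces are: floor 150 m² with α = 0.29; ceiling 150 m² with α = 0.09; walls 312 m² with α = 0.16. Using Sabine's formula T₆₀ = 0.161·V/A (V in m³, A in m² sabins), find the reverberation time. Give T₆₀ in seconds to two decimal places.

Total absorption A = 150·0.29 + 150·0.09 + 312·0.16 = 106.92 m² sabins.
T₆₀ = 0.161 × 914 / 106.92 = 1.376 s.

1.38 s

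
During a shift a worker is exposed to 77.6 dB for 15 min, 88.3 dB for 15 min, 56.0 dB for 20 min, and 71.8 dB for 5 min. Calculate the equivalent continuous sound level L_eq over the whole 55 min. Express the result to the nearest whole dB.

83 dB

The energy average is taken in the linear domain: L_eq = 10·log₁₀[(Σ tᵢ·10^(Lᵢ/10))/T], T = 55 min.
Σ tᵢ·10^(Lᵢ/10) = 15·10^(77.6/10) + 15·10^(88.3/10) + 20·10^(56.0/10) + 5·10^(71.8/10) = 1.109e+10.
L_eq = 10·log₁₀(1.109e+10/55) = 83.04 dB.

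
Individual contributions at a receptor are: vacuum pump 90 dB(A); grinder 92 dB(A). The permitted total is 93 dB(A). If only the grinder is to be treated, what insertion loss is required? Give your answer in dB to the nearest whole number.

Everything except the grinder sums to 10^(90/10) = 1.000e+09 in linear terms, 90.00 dB(A).
The limit corresponds to 10^(93/10) = 1.995e+09; subtracting the fixed part leaves 9.953e+08 for the grinder, i.e. 89.98 dB(A).
So the grinder must be reduced from 92 to 89.98 dB(A): IL = 2.02 dB.

2 dB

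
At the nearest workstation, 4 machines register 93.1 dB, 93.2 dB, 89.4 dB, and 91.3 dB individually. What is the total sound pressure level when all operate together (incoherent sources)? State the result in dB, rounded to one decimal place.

For uncorrelated sources the intensities add, so convert each level to linear form, sum, and take 10·log₁₀ of the total.
Σ 10^(L/10) = 10^(93.1/10) + 10^(93.2/10) + 10^(89.4/10) + 10^(91.3/10) = 6.351e+09.
L_total = 10·log₁₀(6.351e+09) = 98.03 dB.

98.0 dB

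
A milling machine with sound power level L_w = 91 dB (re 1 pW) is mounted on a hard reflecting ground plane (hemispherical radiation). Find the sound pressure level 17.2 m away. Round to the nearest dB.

58 dB

The power spreads over a hemisphere of area 2π·r², so L_p = L_w − 10·log₁₀(2π·r²).
2π·r² = 1859 m², 10·log₁₀ of that is 32.692 dB.
L_p = 91 − 32.692 = 58.31 dB.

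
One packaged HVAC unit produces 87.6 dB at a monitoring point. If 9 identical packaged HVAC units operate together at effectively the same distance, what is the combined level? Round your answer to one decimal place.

97.1 dB

L_total = L₁ + 10·log₁₀ N for N identical incoherent sources.
L_total = 87.6 + 10·log₁₀(9) = 87.6 + 9.542 = 97.14 dB.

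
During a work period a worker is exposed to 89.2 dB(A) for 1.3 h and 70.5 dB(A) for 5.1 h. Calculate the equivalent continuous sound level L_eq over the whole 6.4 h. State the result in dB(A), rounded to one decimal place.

L_eq = 10·log₁₀[(1/T)·Σ tᵢ·10^(Lᵢ/10)] with T = 6.4 h.
Σ tᵢ·10^(Lᵢ/10) = 1.3·10^(89.2/10) + 5.1·10^(70.5/10) = 1.139e+09.
L_eq = 10·log₁₀(1.139e+09/6.4) = 82.50 dB(A).

82.5 dB(A)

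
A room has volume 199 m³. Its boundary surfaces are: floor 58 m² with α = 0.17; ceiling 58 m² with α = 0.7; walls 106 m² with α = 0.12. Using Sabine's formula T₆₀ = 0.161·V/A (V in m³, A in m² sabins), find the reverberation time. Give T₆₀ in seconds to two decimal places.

0.51 s

A = Σ Sᵢαᵢ = 58·0.17 + 58·0.7 + 106·0.12 = 63.18 m².
T₆₀ = 0.161·V/A = 0.161·199/63.18 = 0.507 s.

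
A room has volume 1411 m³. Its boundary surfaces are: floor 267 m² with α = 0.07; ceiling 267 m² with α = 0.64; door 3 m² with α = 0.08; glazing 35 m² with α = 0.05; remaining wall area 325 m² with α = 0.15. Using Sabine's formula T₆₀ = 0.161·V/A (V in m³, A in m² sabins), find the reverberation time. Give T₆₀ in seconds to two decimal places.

A = Σ Sᵢαᵢ = 267·0.07 + 267·0.64 + 3·0.08 + 35·0.05 + 325·0.15 = 240.31 m².
T₆₀ = 0.161·V/A = 0.161·1411/240.31 = 0.945 s.

0.95 s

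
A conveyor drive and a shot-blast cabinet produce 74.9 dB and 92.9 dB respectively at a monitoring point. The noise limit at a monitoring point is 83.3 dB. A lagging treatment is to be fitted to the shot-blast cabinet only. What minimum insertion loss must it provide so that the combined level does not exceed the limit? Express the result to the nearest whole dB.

Everything except the shot-blast cabinet sums to 10^(74.9/10) = 3.090e+07 in linear terms, 74.90 dB.
The limit corresponds to 10^(83.3/10) = 2.138e+08; subtracting the fixed part leaves 1.829e+08 for the shot-blast cabinet, i.e. 82.62 dB.
So the shot-blast cabinet must be reduced from 92.9 to 82.62 dB: IL = 10.28 dB.

10 dB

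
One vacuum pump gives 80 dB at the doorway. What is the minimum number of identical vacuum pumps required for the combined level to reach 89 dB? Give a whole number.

The shortfall is 89 − 80 = 9.0 dB, and N units add 10·log₁₀ N, so need 10·log₁₀ N ≥ 9.0.
N ≥ 10^(9.0/10) = 7.943, so N = 8.

8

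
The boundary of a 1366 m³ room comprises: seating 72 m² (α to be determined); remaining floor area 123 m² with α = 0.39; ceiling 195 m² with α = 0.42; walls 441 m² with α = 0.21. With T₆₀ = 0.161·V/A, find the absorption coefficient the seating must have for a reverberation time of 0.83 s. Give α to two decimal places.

0.59

From T₆₀ = 0.161·V/A, the target T₆₀ = 0.83 s needs A = 0.161·1366/0.83 = 264.97 m².
Absorption from the other surfaces = 123·0.39 + 195·0.42 + 441·0.21 = 222.48 m², so the seating must supply 42.49 m² over 72 m².
α = 42.49/72 = 0.590.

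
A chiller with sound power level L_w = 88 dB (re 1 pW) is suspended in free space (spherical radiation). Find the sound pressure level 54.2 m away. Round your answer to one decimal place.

42.3 dB

Free-field spherical radiation: L_p = L_w − 10·log₁₀(4π·r²), r = 54.2 m.
4π·r² = 3.692e+04 m², 10·log₁₀ of that is 45.672 dB.
L_p = 88 − 45.672 = 42.33 dB.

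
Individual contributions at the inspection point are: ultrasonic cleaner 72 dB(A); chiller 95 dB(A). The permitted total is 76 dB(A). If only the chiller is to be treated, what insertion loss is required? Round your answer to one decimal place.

Everything except the chiller sums to 10^(72/10) = 1.585e+07 in linear terms, 72.00 dB(A).
To meet 76 dB(A) overall, the treated chiller may contribute at most 10^(76/10) − 1.585e+07 = 2.396e+07, i.e. 73.80 dB(A).
So the chiller must be reduced from 95 to 73.80 dB(A): IL = 21.20 dB.

21.2 dB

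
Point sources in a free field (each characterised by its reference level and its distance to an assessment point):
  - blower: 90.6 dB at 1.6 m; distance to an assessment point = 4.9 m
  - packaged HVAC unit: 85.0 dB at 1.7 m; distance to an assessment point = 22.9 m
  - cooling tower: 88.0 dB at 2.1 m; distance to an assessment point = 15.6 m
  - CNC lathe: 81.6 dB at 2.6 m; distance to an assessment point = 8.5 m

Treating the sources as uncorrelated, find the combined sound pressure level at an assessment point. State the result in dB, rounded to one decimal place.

Propagate each source to the receiver with L = L_ref − 20·log₁₀(r/r_ref), then add intensities.
blower: 90.6 − 20·log₁₀(4.9/1.6) = 90.6 − 9.72 = 80.88 dB.
packaged HVAC unit: 85.0 − 20·log₁₀(22.9/1.7) = 85.0 − 22.59 = 62.41 dB.
cooling tower: 88.0 − 20·log₁₀(15.6/2.1) = 88.0 − 17.42 = 70.58 dB.
CNC lathe: 81.6 − 20·log₁₀(8.5/2.6) = 81.6 − 10.29 = 71.31 dB.
Σ 10^(L/10) = 1.491e+08 → L_total = 10·log₁₀(1.491e+08) = 81.74 dB.

81.7 dB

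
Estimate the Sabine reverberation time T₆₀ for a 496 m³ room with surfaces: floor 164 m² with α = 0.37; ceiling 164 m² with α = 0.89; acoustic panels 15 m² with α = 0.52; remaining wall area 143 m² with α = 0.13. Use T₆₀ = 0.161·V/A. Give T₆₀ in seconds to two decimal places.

0.34 s

A = Σ Sᵢαᵢ = 164·0.37 + 164·0.89 + 15·0.52 + 143·0.13 = 233.03 m².
T₆₀ = 0.161 × 496 / 233.03 = 0.343 s.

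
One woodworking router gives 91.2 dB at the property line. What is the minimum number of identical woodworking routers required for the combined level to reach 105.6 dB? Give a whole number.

28

N identical sources give L₁ + 10·log₁₀ N, so require 10·log₁₀ N ≥ 105.6 − 91.2 = 14.4 dB.
N ≥ 10^(14.4/10) = 27.542, so N = 28.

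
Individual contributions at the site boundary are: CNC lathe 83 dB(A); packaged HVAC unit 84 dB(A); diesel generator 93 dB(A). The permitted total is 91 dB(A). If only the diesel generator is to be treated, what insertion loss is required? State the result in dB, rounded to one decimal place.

Fixed contribution from the other sources: Σ 10^(L/10) = 10^(83/10) + 10^(84/10) = 4.507e+08 (86.54 dB(A)).
The limit corresponds to 10^(91/10) = 1.259e+09; subtracting the fixed part leaves 8.082e+08 for the diesel generator, i.e. 89.08 dB(A).
So the diesel generator must be reduced from 93 to 89.08 dB(A): IL = 3.92 dB.

3.9 dB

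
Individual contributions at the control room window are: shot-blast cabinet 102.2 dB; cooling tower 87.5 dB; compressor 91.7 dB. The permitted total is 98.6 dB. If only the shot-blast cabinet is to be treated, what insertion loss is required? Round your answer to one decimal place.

5.0 dB

The untreated sources together contribute 10^(87.5/10) + 10^(91.7/10) = 2.041e+09, i.e. 93.10 dB.
The limit corresponds to 10^(98.6/10) = 7.244e+09; subtracting the fixed part leaves 5.203e+09 for the shot-blast cabinet, i.e. 97.16 dB.
Required insertion loss = 102.2 − 97.16 = 5.04 dB.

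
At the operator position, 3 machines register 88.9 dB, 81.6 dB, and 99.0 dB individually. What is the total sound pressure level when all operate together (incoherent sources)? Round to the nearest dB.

For uncorrelated sources the intensities add, so convert each level to linear form, sum, and take 10·log₁₀ of the total.
Σ 10^(L/10) = 10^(88.9/10) + 10^(81.6/10) + 10^(99.0/10) = 8.864e+09.
L_total = 10·log₁₀(8.864e+09) = 99.48 dB.

99 dB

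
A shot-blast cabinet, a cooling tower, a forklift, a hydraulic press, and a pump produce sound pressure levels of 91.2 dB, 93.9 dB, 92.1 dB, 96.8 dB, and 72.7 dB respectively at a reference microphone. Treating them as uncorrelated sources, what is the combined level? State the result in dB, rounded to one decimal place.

For uncorrelated sources the intensities add, so convert each level to linear form, sum, and take 10·log₁₀ of the total.
Σ 10^(L/10) = 10^(91.2/10) + 10^(93.9/10) + 10^(92.1/10) + 10^(96.8/10) + 10^(72.7/10) = 1.020e+10.
L_total = 10·log₁₀(1.020e+10) = 100.09 dB.

100.1 dB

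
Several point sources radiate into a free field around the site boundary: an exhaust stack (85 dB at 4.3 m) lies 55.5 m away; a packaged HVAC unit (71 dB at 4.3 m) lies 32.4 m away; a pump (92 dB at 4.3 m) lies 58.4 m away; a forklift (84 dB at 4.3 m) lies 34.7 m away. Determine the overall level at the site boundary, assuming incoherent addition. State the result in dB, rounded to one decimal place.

71.6 dB

First find each source's level at the receiver (point-source: −20·log₁₀(r/r_ref)), then combine on an intensity basis.
exhaust stack: 85 − 20·log₁₀(55.5/4.3) = 85 − 22.22 = 62.78 dB.
packaged HVAC unit: 71 − 20·log₁₀(32.4/4.3) = 71 − 17.54 = 53.46 dB.
pump: 92 − 20·log₁₀(58.4/4.3) = 92 − 22.66 = 69.34 dB.
forklift: 84 − 20·log₁₀(34.7/4.3) = 84 − 18.14 = 65.86 dB.
Σ 10^(L/10) = 1.457e+07 → L_total = 10·log₁₀(1.457e+07) = 71.63 dB.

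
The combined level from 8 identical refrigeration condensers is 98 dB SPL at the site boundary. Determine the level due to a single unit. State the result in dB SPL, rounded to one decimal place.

8 equal contributions raise the level by 10·log₁₀ 8 = 9.031 dB, so each unit alone gives 98 − 9.031.

89.0 dB SPL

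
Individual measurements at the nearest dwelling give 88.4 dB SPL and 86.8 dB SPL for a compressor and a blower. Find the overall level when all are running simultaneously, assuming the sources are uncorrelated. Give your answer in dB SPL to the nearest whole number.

Incoherent sources combine by intensity addition: L_total = 10·log₁₀(Σ 10^(L_i/10)).
Σ 10^(L/10) = 10^(88.4/10) + 10^(86.8/10) = 1.170e+09.
L_total = 10·log₁₀(1.170e+09) = 90.68 dB SPL.

91 dB SPL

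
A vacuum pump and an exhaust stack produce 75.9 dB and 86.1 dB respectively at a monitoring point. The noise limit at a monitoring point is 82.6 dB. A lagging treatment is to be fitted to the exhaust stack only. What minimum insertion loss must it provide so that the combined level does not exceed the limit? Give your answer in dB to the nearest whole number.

5 dB

Everything except the exhaust stack sums to 10^(75.9/10) = 3.890e+07 in linear terms, 75.90 dB.
To meet 82.6 dB overall, the treated exhaust stack may contribute at most 10^(82.6/10) − 3.890e+07 = 1.431e+08, i.e. 81.56 dB.
So the exhaust stack must be reduced from 86.1 to 81.56 dB: IL = 4.54 dB.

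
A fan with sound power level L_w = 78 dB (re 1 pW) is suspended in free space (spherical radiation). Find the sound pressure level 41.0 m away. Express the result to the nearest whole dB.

Free-field spherical radiation: L_p = L_w − 10·log₁₀(4π·r²), r = 41.0 m.
4π·r² = 2.112e+04 m², 10·log₁₀ of that is 43.248 dB.
L_p = 78 − 43.248 = 34.75 dB.

35 dB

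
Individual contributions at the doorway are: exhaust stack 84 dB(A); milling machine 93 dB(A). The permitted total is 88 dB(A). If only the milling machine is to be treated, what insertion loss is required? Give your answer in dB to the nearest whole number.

The untreated sources together contribute 10^(84/10) = 2.512e+08, i.e. 84.00 dB(A).
To meet 88 dB(A) overall, the treated milling machine may contribute at most 10^(88/10) − 2.512e+08 = 3.798e+08, i.e. 85.80 dB(A).
So the milling machine must be reduced from 93 to 85.80 dB(A): IL = 7.20 dB.

7 dB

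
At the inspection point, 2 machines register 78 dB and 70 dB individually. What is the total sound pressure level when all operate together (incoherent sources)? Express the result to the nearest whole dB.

79 dB

Incoherent sources combine by intensity addition: L_total = 10·log₁₀(Σ 10^(L_i/10)).
Σ 10^(L/10) = 10^(78/10) + 10^(70/10) = 7.310e+07.
L_total = 10·log₁₀(7.310e+07) = 78.64 dB.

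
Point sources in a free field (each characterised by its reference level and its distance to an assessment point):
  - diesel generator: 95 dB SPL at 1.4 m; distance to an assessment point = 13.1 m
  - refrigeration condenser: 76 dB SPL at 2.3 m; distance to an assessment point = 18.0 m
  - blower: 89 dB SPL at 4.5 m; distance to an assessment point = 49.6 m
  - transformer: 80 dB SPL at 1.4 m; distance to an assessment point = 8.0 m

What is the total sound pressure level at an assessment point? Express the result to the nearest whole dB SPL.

77 dB SPL

Propagate each source to the receiver with L = L_ref − 20·log₁₀(r/r_ref), then add intensities.
diesel generator: 95 − 20·log₁₀(13.1/1.4) = 95 − 19.42 = 75.58 dB SPL.
refrigeration condenser: 76 − 20·log₁₀(18.0/2.3) = 76 − 17.87 = 58.13 dB SPL.
blower: 89 − 20·log₁₀(49.6/4.5) = 89 − 20.85 = 68.15 dB SPL.
transformer: 80 − 20·log₁₀(8.0/1.4) = 80 − 15.14 = 64.86 dB SPL.
Σ 10^(L/10) = 4.637e+07 → L_total = 10·log₁₀(4.637e+07) = 76.66 dB SPL.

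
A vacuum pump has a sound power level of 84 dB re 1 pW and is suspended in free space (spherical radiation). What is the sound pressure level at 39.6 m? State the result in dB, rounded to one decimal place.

L_p = L_w − 10·log₁₀(4π·r²) with r = 39.6 m.
4π·r² = 1.971e+04 m², 10·log₁₀ of that is 42.946 dB.
L_p = 84 − 42.946 = 41.05 dB.

41.1 dB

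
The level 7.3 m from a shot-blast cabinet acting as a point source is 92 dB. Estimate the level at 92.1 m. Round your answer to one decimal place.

70.0 dB

For a point source, L₂ = L₁ − 20·log₁₀(r₂/r₁).
L₂ = 92 − 20·log₁₀(92.1/7.3) = 92 − 22.019 = 69.98 dB.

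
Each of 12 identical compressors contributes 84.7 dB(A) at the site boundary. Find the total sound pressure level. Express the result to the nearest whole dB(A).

With 12 equal, uncorrelated contributions the intensity is 12× that of one unit, giving a rise of 10·log₁₀ 12.
L_total = 84.7 + 10·log₁₀(12) = 84.7 + 10.792 = 95.49 dB(A).

95 dB(A)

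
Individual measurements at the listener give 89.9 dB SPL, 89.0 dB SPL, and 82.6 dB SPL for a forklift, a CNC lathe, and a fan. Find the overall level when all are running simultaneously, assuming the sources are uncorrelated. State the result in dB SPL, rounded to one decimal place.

Incoherent sources combine by intensity addition: L_total = 10·log₁₀(Σ 10^(L_i/10)).
Σ 10^(L/10) = 10^(89.9/10) + 10^(89.0/10) + 10^(82.6/10) = 1.954e+09.
L_total = 10·log₁₀(1.954e+09) = 92.91 dB SPL.

92.9 dB SPL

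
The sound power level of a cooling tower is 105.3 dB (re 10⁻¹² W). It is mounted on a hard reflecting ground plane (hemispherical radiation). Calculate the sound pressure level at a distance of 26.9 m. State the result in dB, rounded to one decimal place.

The power spreads over a hemisphere of area 2π·r², so L_p = L_w − 10·log₁₀(2π·r²).
2π·r² = 4547 m², 10·log₁₀ of that is 36.577 dB.
L_p = 105.3 − 36.577 = 68.72 dB.

68.7 dB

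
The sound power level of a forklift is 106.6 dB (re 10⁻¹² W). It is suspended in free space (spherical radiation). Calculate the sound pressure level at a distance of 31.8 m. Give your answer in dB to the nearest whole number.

The power spreads over a sphere of area 4π·r², so L_p = L_w − 10·log₁₀(4π·r²).
4π·r² = 1.271e+04 m², 10·log₁₀ of that is 41.041 dB.
L_p = 106.6 − 41.041 = 65.56 dB.

66 dB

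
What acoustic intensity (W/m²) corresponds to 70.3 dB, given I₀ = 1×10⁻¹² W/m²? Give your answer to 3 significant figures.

L = 10·log₁₀(I/I₀) ⇒ I = I₀·10^(L/10) = 10⁻¹² × 10^7.03.

1.07e-05 W/m²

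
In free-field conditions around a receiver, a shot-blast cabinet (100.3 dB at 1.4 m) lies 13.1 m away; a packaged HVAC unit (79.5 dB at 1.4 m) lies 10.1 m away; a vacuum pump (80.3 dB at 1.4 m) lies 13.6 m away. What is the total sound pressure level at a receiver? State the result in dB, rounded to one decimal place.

81.0 dB

Apply inverse-square spreading to bring every level to the receiver, then sum 10^(L/10).
shot-blast cabinet: 100.3 − 20·log₁₀(13.1/1.4) = 100.3 − 19.42 = 80.88 dB.
packaged HVAC unit: 79.5 − 20·log₁₀(10.1/1.4) = 79.5 − 17.16 = 62.34 dB.
vacuum pump: 80.3 − 20·log₁₀(13.6/1.4) = 80.3 − 19.75 = 60.55 dB.
Σ 10^(L/10) = 1.252e+08 → L_total = 10·log₁₀(1.252e+08) = 80.98 dB.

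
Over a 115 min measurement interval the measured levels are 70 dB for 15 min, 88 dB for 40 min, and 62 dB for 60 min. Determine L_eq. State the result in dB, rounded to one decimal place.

L_eq = 10·log₁₀[(1/T)·Σ tᵢ·10^(Lᵢ/10)] with T = 115 min.
Σ tᵢ·10^(Lᵢ/10) = 15·10^(70/10) + 40·10^(88/10) + 60·10^(62/10) = 2.548e+10.
L_eq = 10·log₁₀(2.548e+10/115) = 83.46 dB.

83.5 dB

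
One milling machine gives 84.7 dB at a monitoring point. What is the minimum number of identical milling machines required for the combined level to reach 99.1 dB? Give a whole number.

Need L₁ + 10·log₁₀ N ≥ 99.1, i.e. log₁₀ N ≥ 1.44.
N ≥ 10^(14.4/10) = 27.542, so N = 28.

28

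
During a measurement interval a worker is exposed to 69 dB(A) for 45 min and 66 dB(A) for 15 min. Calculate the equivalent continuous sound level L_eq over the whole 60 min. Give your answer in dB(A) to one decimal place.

L_eq = 10·log₁₀[(1/T)·Σ tᵢ·10^(Lᵢ/10)] with T = 60 min.
Σ tᵢ·10^(Lᵢ/10) = 45·10^(69/10) + 15·10^(66/10) = 4.172e+08.
L_eq = 10·log₁₀(4.172e+08/60) = 68.42 dB(A).

68.4 dB(A)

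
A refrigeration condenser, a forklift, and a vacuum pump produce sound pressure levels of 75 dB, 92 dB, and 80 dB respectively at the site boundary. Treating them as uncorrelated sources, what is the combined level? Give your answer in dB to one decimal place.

Incoherent sources combine by intensity addition: L_total = 10·log₁₀(Σ 10^(L_i/10)).
Σ 10^(L/10) = 10^(75/10) + 10^(92/10) + 10^(80/10) = 1.717e+09.
L_total = 10·log₁₀(1.717e+09) = 92.35 dB.

92.3 dB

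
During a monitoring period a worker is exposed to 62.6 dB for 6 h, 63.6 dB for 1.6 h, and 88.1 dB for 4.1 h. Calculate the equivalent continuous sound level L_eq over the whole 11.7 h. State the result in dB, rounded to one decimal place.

Weight each interval's intensity by its duration and average over T = 11.7 h:
Σ tᵢ·10^(Lᵢ/10) = 6·10^(62.6/10) + 1.6·10^(63.6/10) + 4.1·10^(88.1/10) = 2.662e+09.
L_eq = 10·log₁₀(2.662e+09/11.7) = 83.57 dB.

83.6 dB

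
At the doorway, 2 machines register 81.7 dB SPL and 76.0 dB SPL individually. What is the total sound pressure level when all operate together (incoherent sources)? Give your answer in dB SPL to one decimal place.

For uncorrelated sources the intensities add, so convert each level to linear form, sum, and take 10·log₁₀ of the total.
Σ 10^(L/10) = 10^(81.7/10) + 10^(76.0/10) = 1.877e+08.
L_total = 10·log₁₀(1.877e+08) = 82.74 dB SPL.

82.7 dB SPL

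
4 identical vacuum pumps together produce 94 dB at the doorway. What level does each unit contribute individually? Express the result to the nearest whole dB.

88 dB

4 equal contributions raise the level by 10·log₁₀ 4 = 6.021 dB, so each unit alone gives 94 − 6.021.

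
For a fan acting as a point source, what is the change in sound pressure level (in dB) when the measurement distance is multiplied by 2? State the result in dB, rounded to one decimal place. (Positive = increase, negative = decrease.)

A point source loses 6 dB per doubling of distance; generally ΔL = −20·log₁₀(r₂/r₁).
ΔL = −20·log₁₀(2) = -6.02 dB.

-6.0 dB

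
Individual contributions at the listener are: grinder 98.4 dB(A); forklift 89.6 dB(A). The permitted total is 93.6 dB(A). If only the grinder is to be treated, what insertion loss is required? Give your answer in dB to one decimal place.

7.0 dB

Everything except the grinder sums to 10^(89.6/10) = 9.120e+08 in linear terms, 89.60 dB(A).
The limit corresponds to 10^(93.6/10) = 2.291e+09; subtracting the fixed part leaves 1.379e+09 for the grinder, i.e. 91.40 dB(A).
Required insertion loss = 98.4 − 91.40 = 7.00 dB.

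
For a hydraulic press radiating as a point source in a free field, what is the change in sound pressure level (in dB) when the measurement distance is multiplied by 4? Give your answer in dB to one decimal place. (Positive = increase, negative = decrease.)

-12.0 dB

A point source loses 6 dB per doubling of distance; generally ΔL = −20·log₁₀(r₂/r₁).
ΔL = −20·log₁₀(4) = -12.04 dB.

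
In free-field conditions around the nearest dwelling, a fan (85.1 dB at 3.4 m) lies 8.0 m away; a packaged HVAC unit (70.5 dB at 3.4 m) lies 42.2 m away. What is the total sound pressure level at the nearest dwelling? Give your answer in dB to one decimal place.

77.7 dB

Propagate each source to the receiver with L = L_ref − 20·log₁₀(r/r_ref), then add intensities.
fan: 85.1 − 20·log₁₀(8.0/3.4) = 85.1 − 7.43 = 77.67 dB.
packaged HVAC unit: 70.5 − 20·log₁₀(42.2/3.4) = 70.5 − 21.88 = 48.62 dB.
Σ 10^(L/10) = 5.852e+07 → L_total = 10·log₁₀(5.852e+07) = 77.67 dB.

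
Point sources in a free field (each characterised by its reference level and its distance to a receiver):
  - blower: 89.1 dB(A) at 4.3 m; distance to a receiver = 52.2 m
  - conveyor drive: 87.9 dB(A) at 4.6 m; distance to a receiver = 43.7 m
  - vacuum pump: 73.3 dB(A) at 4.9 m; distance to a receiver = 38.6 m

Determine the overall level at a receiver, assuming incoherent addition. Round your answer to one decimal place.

Apply inverse-square spreading to bring every level to the receiver, then sum 10^(L/10).
blower: 89.1 − 20·log₁₀(52.2/4.3) = 89.1 − 21.68 = 67.42 dB(A).
conveyor drive: 87.9 − 20·log₁₀(43.7/4.6) = 87.9 − 19.55 = 68.35 dB(A).
vacuum pump: 73.3 − 20·log₁₀(38.6/4.9) = 73.3 − 17.93 = 55.37 dB(A).
Σ 10^(L/10) = 1.269e+07 → L_total = 10·log₁₀(1.269e+07) = 71.04 dB(A).

71.0 dB(A)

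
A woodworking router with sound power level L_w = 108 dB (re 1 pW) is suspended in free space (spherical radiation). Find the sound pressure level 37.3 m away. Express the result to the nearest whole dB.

66 dB

The power spreads over a sphere of area 4π·r², so L_p = L_w − 10·log₁₀(4π·r²).
4π·r² = 1.748e+04 m², 10·log₁₀ of that is 42.426 dB.
L_p = 108 − 42.426 = 65.57 dB.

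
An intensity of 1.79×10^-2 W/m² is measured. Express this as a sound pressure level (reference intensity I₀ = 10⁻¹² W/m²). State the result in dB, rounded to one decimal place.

102.5 dB

L = 10·log₁₀(I/I₀) = 10·log₁₀(1.79×10^-2/10⁻¹²) = 10·log₁₀(1.79×10^10).
L = 10·(0.2529 + 10) = 102.53 dB.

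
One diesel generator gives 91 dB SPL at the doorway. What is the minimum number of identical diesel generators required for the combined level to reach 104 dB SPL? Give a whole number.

N identical sources give L₁ + 10·log₁₀ N, so require 10·log₁₀ N ≥ 104 − 91 = 13.0 dB.
N ≥ 10^(13.0/10) = 19.953, so N = 20.

20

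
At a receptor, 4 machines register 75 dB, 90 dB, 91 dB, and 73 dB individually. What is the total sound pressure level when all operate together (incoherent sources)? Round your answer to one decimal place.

Incoherent sources combine by intensity addition: L_total = 10·log₁₀(Σ 10^(L_i/10)).
Σ 10^(L/10) = 10^(75/10) + 10^(90/10) + 10^(91/10) + 10^(73/10) = 2.311e+09.
L_total = 10·log₁₀(2.311e+09) = 93.64 dB.

93.6 dB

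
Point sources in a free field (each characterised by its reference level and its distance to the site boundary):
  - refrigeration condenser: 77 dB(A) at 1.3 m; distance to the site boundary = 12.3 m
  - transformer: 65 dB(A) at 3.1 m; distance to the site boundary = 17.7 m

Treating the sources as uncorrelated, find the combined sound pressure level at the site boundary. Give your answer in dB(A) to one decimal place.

Propagate each source to the receiver with L = L_ref − 20·log₁₀(r/r_ref), then add intensities.
refrigeration condenser: 77 − 20·log₁₀(12.3/1.3) = 77 − 19.52 = 57.48 dB(A).
transformer: 65 − 20·log₁₀(17.7/3.1) = 65 − 15.13 = 49.87 dB(A).
Σ 10^(L/10) = 6.569e+05 → L_total = 10·log₁₀(6.569e+05) = 58.17 dB(A).

58.2 dB(A)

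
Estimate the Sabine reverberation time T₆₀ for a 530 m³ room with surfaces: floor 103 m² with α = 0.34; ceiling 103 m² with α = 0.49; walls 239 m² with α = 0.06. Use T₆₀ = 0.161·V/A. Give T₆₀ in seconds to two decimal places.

A = Σ Sᵢαᵢ = 103·0.34 + 103·0.49 + 239·0.06 = 99.83 m².
T₆₀ = 0.161·V/A = 0.161·530/99.83 = 0.855 s.

0.85 s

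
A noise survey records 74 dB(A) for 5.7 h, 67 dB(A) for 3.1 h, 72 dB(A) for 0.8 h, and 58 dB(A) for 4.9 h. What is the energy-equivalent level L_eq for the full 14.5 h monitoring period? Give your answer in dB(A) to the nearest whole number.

71 dB(A)

Weight each interval's intensity by its duration and average over T = 14.5 h:
Σ tᵢ·10^(Lᵢ/10) = 5.7·10^(74/10) + 3.1·10^(67/10) + 0.8·10^(72/10) + 4.9·10^(58/10) = 1.745e+08.
L_eq = 10·log₁₀(1.745e+08/14.5) = 70.80 dB(A).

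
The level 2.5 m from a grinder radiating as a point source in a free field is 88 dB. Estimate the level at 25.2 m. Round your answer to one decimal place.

67.9 dB

Spherical spreading from a point source gives a 20·log₁₀(r₂/r₁) drop.
L₂ = 88 − 20·log₁₀(25.2/2.5) = 88 − 20.069 = 67.93 dB.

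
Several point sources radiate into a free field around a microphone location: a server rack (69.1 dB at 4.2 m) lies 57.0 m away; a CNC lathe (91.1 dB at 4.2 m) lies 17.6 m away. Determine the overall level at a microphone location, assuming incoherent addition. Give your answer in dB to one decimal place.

Propagate each source to the receiver with L = L_ref − 20·log₁₀(r/r_ref), then add intensities.
server rack: 69.1 − 20·log₁₀(57.0/4.2) = 69.1 − 22.65 = 46.45 dB.
CNC lathe: 91.1 − 20·log₁₀(17.6/4.2) = 91.1 − 12.45 = 78.65 dB.
Σ 10^(L/10) = 7.341e+07 → L_total = 10·log₁₀(7.341e+07) = 78.66 dB.

78.7 dB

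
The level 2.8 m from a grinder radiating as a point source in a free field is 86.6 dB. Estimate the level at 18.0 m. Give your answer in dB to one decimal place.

For a point source, L₂ = L₁ − 20·log₁₀(r₂/r₁).
L₂ = 86.6 − 20·log₁₀(18.0/2.8) = 86.6 − 16.162 = 70.44 dB.

70.4 dB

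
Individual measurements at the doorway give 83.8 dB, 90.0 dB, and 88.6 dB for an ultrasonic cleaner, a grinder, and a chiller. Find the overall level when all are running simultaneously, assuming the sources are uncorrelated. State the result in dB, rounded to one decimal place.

For uncorrelated sources the intensities add, so convert each level to linear form, sum, and take 10·log₁₀ of the total.
Σ 10^(L/10) = 10^(83.8/10) + 10^(90.0/10) + 10^(88.6/10) = 1.964e+09.
L_total = 10·log₁₀(1.964e+09) = 92.93 dB.

92.9 dB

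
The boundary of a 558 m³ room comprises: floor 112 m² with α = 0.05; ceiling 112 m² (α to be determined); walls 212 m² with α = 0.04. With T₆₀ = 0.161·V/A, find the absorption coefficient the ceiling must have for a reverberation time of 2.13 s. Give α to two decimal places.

0.25

Required total absorption A = 0.161·558/2.13 = 42.18 m².
Absorption from the other surfaces = 112·0.05 + 212·0.04 = 14.08 m², so the ceiling must supply 28.10 m² over 112 m².
α = 28.10/112 = 0.251.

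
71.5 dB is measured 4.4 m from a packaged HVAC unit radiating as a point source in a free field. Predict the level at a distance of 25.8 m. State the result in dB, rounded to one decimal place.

For a point source, L₂ = L₁ − 20·log₁₀(r₂/r₁).
L₂ = 71.5 − 20·log₁₀(25.8/4.4) = 71.5 − 15.363 = 56.14 dB.

56.1 dB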